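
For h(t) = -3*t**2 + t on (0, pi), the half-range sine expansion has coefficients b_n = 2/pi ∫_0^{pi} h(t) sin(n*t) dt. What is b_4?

b_4 = 2/pi ∫_0^{pi} (-3*t**2 + t) sin(4*t) dt.
Integrating by parts twice (tabular method), an antiderivative of (-3*t**2 + t) sin(4*t) is 3*t**2*cos(4*t)/4 - 3*t*sin(4*t)/8 - t*cos(4*t)/4 + sin(4*t)/16 - 3*cos(4*t)/32; evaluating from 0 to pi: ∫_{0}^{pi} (-3*t**2 + t) sin(4*t) dt = (-pi/4 - 3/32 + 3*pi**2/4) - (-3/32) = pi*(-1 + 3*pi)/4.
Hence b_4 = (2/pi)·(pi*(-1 + 3*pi)/4) = -1/2 + 3*pi/2.

-1/2 + 3*pi/2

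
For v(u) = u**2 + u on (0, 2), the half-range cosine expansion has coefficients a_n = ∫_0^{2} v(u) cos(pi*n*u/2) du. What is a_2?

a_2 = ∫_0^{2} (u**2 + u) cos(pi*u) du.
Integrating by parts twice (tabular method), an antiderivative of (u**2 + u) cos(pi*u) is u**2*sin(pi*u)/pi + u*sin(pi*u)/pi + 2*u*cos(pi*u)/pi**2 - 2*sin(pi*u)/pi**3 + cos(pi*u)/pi**2; evaluating from 0 to 2: ∫_{0}^{2} (u**2 + u) cos(pi*u) du = (5/pi**2) - (pi**(-2)) = 4/pi**2.
Hence a_2 = 4/pi**2.

4/pi**2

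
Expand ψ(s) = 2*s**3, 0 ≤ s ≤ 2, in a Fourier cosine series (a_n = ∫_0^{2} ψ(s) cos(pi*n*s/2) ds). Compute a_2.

a_2 = ∫_0^{2} (2*s**3) cos(pi*s) ds.
Integrating by parts three times (tabular method), an antiderivative of (2*s**3) cos(pi*s) is 2*s**3*sin(pi*s)/pi + 6*s**2*cos(pi*s)/pi**2 - 12*s*sin(pi*s)/pi**3 - 12*cos(pi*s)/pi**4; evaluating from 0 to 2: ∫_{0}^{2} (2*s**3) cos(pi*s) ds = (12*(-1 + 2*pi**2)/pi**4) - (-12/pi**4) = 24/pi**2.
Hence a_2 = 24/pi**2.

24/pi**2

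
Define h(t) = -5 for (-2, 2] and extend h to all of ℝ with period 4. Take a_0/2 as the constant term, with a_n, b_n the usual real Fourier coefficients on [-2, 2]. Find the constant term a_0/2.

-5

a_0 = 1/2 ∫_{-2}^{2} h(t) dt = 1/2 · (-20) = -10.
So the constant term a_0/2 = -5.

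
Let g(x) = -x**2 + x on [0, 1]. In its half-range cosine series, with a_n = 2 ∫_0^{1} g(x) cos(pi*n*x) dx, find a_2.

-1/pi**2

a_2 = 2 ∫_0^{1} (-x**2 + x) cos(2*pi*x) dx.
Integrating by parts twice (tabular method), an antiderivative of (-x**2 + x) cos(2*pi*x) is -x**2*sin(2*pi*x)/(2*pi) + x*sin(2*pi*x)/(2*pi) - x*cos(2*pi*x)/(2*pi**2) + sin(2*pi*x)/(4*pi**3) + cos(2*pi*x)/(4*pi**2); evaluating from 0 to 1: ∫_{0}^{1} (-x**2 + x) cos(2*pi*x) dx = (-1/(4*pi**2)) - (1/(4*pi**2)) = -1/(2*pi**2).
Hence a_2 = 2·(-1/(2*pi**2)) = -1/pi**2.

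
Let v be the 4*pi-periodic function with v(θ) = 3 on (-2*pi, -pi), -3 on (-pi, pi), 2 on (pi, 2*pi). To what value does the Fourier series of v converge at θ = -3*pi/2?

3

v is continuous at θ = -3*pi/2 with value 3, so the series converges to 3 there.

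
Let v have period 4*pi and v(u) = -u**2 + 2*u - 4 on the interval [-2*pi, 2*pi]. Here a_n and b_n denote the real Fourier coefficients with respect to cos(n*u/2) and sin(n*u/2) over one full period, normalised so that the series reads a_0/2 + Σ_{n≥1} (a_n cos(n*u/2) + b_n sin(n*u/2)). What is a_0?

-8*pi**2/3 - 8

a_0 = (1/(2*pi)) ∫_{-2*pi}^{2*pi} v(u) du = (1/(2*pi)) · (-16*pi*(3 + pi**2)/3) = -8*pi**2/3 - 8.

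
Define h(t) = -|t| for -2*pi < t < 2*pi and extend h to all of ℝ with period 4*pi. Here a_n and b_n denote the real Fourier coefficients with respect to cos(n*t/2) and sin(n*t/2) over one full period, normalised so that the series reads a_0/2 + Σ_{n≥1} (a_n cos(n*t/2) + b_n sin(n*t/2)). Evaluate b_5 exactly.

b_5 = (1/(2*pi)) ∫_{-2*pi}^{2*pi} h(t) sin(5*t/2) dt.
h is even and sin(5*t/2) is odd, so the integrand is odd over a symmetric interval and the integral vanishes.

0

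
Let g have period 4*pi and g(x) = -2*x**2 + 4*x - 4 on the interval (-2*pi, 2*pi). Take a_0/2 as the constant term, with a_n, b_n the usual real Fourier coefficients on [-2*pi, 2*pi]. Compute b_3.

16/3

b_3 = (1/(2*pi)) ∫_{-2*pi}^{2*pi} g(x) sin(3*x/2) dx.
Integrating by parts twice (tabular method), an antiderivative of (-2*x**2 + 4*x - 4) sin(3*x/2) is 4*x**2*cos(3*x/2)/3 - 16*x*sin(3*x/2)/9 - 8*x*cos(3*x/2)/3 + 16*sin(3*x/2)/9 + 40*cos(3*x/2)/27; evaluating from -2*pi to 2*pi: ∫_{-2*pi}^{2*pi} (-2*x**2 + 4*x - 4) sin(3*x/2) dx = (-16*pi**2/3 - 40/27 + 16*pi/3) - (-16*pi**2/3 - 16*pi/3 - 40/27) = 32*pi/3.
Hence b_3 = (1/(2*pi))·(32*pi/3) = 16/3.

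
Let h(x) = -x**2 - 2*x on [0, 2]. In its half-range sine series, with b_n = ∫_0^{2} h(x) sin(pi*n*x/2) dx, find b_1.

b_1 = ∫_0^{2} (-x**2 - 2*x) sin(pi*x/2) dx.
Integrating by parts twice (tabular method), an antiderivative of (-x**2 - 2*x) sin(pi*x/2) is 2*x**2*cos(pi*x/2)/pi - 8*x*sin(pi*x/2)/pi**2 + 4*x*cos(pi*x/2)/pi - 8*sin(pi*x/2)/pi**2 - 16*cos(pi*x/2)/pi**3; evaluating from 0 to 2: ∫_{0}^{2} (-x**2 - 2*x) sin(pi*x/2) dx = (-16/pi + 16/pi**3) - (-16/pi**3) = -16/pi + 32/pi**3.
Hence b_1 = -16/pi + 32/pi**3.

-16/pi + 32/pi**3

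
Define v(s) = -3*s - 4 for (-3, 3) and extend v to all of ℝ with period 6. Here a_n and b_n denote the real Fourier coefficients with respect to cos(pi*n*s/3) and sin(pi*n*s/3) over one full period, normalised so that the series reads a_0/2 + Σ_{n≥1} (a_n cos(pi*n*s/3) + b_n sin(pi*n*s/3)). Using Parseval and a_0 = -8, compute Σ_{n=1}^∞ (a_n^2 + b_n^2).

54

Parseval: a_0^2/2 + Σ_{n≥1} (a_n^2+b_n^2) = 1/3 ∫_{-3}^{3} v(s)^2 ds = 86.
Subtract a_0^2/2 = 32: Σ (a_n^2+b_n^2) = 54.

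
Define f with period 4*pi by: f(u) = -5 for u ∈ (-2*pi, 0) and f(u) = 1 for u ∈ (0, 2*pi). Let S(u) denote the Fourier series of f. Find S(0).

-2

At u = 0 the one-sided limits are f(0^-) = -5 and f(0^+) = 1.
By Dirichlet's theorem the series converges to their average, [(-5) + (1)]/2 = -2.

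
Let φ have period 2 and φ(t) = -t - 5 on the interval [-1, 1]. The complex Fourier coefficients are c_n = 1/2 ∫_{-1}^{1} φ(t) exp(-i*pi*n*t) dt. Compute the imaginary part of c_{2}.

-1/(2*pi)

Since φ is real-valued, Im(c_{2}) = -1/2 ∫_{-1}^{1} φ(t) sin(2*pi*t) dt = -b_{2}/2.
Integrating by parts (boundary term plus one more integral), an antiderivative of (-t - 5) sin(2*pi*t) is t*cos(2*pi*t)/(2*pi) - sin(2*pi*t)/(4*pi**2) + 5*cos(2*pi*t)/(2*pi); evaluating from -1 to 1: ∫_{-1}^{1} (-t - 5) sin(2*pi*t) dt = (3/pi) - (2/pi) = 1/pi.
Hence Im(c_{2}) = (-1/2)·(1/pi) = -1/(2*pi).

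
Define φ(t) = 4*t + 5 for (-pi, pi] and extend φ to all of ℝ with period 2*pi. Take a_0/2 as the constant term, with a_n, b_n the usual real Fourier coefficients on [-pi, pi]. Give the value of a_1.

0

a_1 = 1/pi ∫_{-pi}^{pi} φ(t) cos(t) dt.
Integrating by parts (boundary term plus one more integral), an antiderivative of (4*t + 5) cos(t) is 4*t*sin(t) + 5*sin(t) + 4*cos(t); evaluating from -pi to pi: ∫_{-pi}^{pi} (4*t + 5) cos(t) dt = (-4) - (-4) = 0.
Hence a_1 = (1/pi)·(0) = 0.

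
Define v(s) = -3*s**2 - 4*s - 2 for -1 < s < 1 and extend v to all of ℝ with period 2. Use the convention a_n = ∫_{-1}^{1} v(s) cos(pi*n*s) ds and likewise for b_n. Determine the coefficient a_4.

a_4 = ∫_{-1}^{1} v(s) cos(4*pi*s) ds.
Integrating by parts twice (tabular method), an antiderivative of (-3*s**2 - 4*s - 2) cos(4*pi*s) is -3*s**2*sin(4*pi*s)/(4*pi) - s*sin(4*pi*s)/pi - 3*s*cos(4*pi*s)/(8*pi**2) - sin(4*pi*s)/(2*pi) + 3*sin(4*pi*s)/(32*pi**3) - cos(4*pi*s)/(4*pi**2); evaluating from -1 to 1: ∫_{-1}^{1} (-3*s**2 - 4*s - 2) cos(4*pi*s) ds = (-5/(8*pi**2)) - (1/(8*pi**2)) = -3/(4*pi**2).
Hence a_4 = -3/(4*pi**2).

-3/(4*pi**2)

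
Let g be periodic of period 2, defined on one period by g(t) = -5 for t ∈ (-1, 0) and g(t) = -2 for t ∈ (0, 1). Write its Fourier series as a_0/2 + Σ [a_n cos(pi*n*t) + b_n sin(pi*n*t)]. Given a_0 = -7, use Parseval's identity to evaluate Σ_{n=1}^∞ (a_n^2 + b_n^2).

Parseval: a_0^2/2 + Σ_{n≥1} (a_n^2+b_n^2) = ∫_{-1}^{1} g(t)^2 dt = 29.
Subtract a_0^2/2 = 49/2: Σ (a_n^2+b_n^2) = 9/2.

9/2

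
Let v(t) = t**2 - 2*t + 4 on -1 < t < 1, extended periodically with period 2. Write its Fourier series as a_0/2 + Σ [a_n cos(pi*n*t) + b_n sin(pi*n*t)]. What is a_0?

26/3

a_0 = ∫_{-1}^{1} v(t) dt = 26/3.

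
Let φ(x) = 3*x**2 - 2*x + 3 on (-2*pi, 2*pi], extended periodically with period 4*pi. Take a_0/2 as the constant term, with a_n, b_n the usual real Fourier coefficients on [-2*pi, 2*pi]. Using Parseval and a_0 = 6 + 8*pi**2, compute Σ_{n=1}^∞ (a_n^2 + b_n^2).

Parseval: a_0^2/2 + Σ_{n≥1} (a_n^2+b_n^2) = (1/(2*pi)) ∫_{-2*pi}^{2*pi} φ(x)^2 dx = 18 + 176*pi**2/3 + 288*pi**4/5.
Subtract a_0^2/2 = 2*(3 + 4*pi**2)**2: Σ (a_n^2+b_n^2) = 32*pi**2*(5 + 12*pi**2)/15.

32*pi**2*(5 + 12*pi**2)/15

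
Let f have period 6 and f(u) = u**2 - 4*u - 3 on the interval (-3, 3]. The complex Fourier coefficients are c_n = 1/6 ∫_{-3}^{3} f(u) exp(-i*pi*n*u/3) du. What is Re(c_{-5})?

-18/(25*pi**2)

Since f is real-valued, Re(c_{-5}) = 1/6 ∫_{-3}^{3} f(u) cos(-5*pi*u/3) du = a_{5}/2.
Integrating by parts twice (tabular method), an antiderivative of (u**2 - 4*u - 3) cos(-5*pi*u/3) is 3*u**2*sin(5*pi*u/3)/(5*pi) - 12*u*sin(5*pi*u/3)/(5*pi) + 18*u*cos(5*pi*u/3)/(25*pi**2) - 9*sin(5*pi*u/3)/(5*pi) - 54*sin(5*pi*u/3)/(125*pi**3) - 36*cos(5*pi*u/3)/(25*pi**2); evaluating from -3 to 3: ∫_{-3}^{3} (u**2 - 4*u - 3) cos(-5*pi*u/3) du = (-18/(25*pi**2)) - (18/(5*pi**2)) = -108/(25*pi**2).
Hence Re(c_{-5}) = (1/6)·(-108/(25*pi**2)) = -18/(25*pi**2).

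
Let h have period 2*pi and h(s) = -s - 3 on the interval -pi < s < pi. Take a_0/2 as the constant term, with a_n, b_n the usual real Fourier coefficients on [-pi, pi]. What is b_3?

-2/3

b_3 = 1/pi ∫_{-pi}^{pi} h(s) sin(3*s) ds.
Integrating by parts (boundary term plus one more integral), an antiderivative of (-s - 3) sin(3*s) is s*cos(3*s)/3 - sin(3*s)/9 + cos(3*s); evaluating from -pi to pi: ∫_{-pi}^{pi} (-s - 3) sin(3*s) ds = (-pi/3 - 1) - (-1 + pi/3) = -2*pi/3.
Hence b_3 = (1/pi)·(-2*pi/3) = -2/3.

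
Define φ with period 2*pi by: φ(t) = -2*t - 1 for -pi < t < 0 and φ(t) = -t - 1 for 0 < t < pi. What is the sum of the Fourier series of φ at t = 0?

-1

φ is continuous at t = 0 with value -1, so the series converges to -1 there.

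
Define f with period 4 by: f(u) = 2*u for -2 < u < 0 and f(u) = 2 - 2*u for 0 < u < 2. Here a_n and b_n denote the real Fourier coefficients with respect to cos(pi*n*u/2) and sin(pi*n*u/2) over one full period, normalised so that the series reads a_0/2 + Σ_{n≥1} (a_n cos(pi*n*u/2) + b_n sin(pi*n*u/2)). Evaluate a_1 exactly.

a_1 = 1/2 ∫_{-2}^{2} f(u) cos(pi*u/2) du.
Split the integral at the breakpoints.
Integrating by parts (boundary term plus one more integral), an antiderivative of (2*u) cos(pi*u/2) is 4*u*sin(pi*u/2)/pi + 8*cos(pi*u/2)/pi**2; evaluating from -2 to 0: ∫_{-2}^{0} (2*u) cos(pi*u/2) du = (8/pi**2) - (-8/pi**2) = 16/pi**2.
Integrating by parts (boundary term plus one more integral), an antiderivative of (2 - 2*u) cos(pi*u/2) is -4*u*sin(pi*u/2)/pi + 4*sin(pi*u/2)/pi - 8*cos(pi*u/2)/pi**2; evaluating from 0 to 2: ∫_{0}^{2} (2 - 2*u) cos(pi*u/2) du = (8/pi**2) - (-8/pi**2) = 16/pi**2.
Summing the pieces and multiplying by (1/2) gives a_1 = 16/pi**2.

16/pi**2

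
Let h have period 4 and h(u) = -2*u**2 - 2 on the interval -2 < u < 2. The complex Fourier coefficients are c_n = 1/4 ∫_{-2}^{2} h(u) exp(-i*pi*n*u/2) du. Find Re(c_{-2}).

Since h is real-valued, Re(c_{-2}) = 1/4 ∫_{-2}^{2} h(u) cos(-pi*u) du = a_{2}/2.
h is even and cos(-pi*u) is even, so the integrand is even: ∫_{-2}^{2} h(u) cos(-pi*u) du = 2∫_0^{2} h(u) cos(-pi*u) du.
Integrating by parts twice (tabular method), an antiderivative of (-2*u**2 - 2) cos(-pi*u) is -2*u**2*sin(pi*u)/pi - 4*u*cos(pi*u)/pi**2 - 2*sin(pi*u)/pi + 4*sin(pi*u)/pi**3; evaluating from 0 to 2: ∫_{0}^{2} (-2*u**2 - 2) cos(-pi*u) du = (-8/pi**2) - (0) = -8/pi**2.
So ∫_{-2}^{2} h(u) cos(-pi*u) du = -16/pi**2.
Hence Re(c_{-2}) = (1/4)·(-16/pi**2) = -4/pi**2.

-4/pi**2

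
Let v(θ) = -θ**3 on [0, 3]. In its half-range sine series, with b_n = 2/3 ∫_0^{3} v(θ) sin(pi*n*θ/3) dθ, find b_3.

-18/pi + 12/pi**3

b_3 = 2/3 ∫_0^{3} (-θ**3) sin(pi*θ) dθ.
Integrating by parts three times (tabular method), an antiderivative of (-θ**3) sin(pi*θ) is θ**3*cos(pi*θ)/pi - 3*θ**2*sin(pi*θ)/pi**2 - 6*θ*cos(pi*θ)/pi**3 + 6*sin(pi*θ)/pi**4; evaluating from 0 to 3: ∫_{0}^{3} (-θ**3) sin(pi*θ) dθ = (-27/pi + 18/pi**3) - (0) = -27/pi + 18/pi**3.
Hence b_3 = (2/3)·(-27/pi + 18/pi**3) = -18/pi + 12/pi**3.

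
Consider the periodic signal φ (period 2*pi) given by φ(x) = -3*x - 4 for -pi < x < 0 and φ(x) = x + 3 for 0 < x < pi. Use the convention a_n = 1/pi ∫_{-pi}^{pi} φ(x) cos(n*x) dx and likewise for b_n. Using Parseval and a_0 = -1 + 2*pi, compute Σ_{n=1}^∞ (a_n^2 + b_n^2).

Parseval: a_0^2/2 + Σ_{n≥1} (a_n^2+b_n^2) = 1/pi ∫_{-pi}^{pi} φ(x)^2 dx = -9*pi + 25 + 10*pi**2/3.
Subtract a_0^2/2 = (1 - 2*pi)**2/2: Σ (a_n^2+b_n^2) = -7*pi + 4*pi**2/3 + 49/2.

-7*pi + 4*pi**2/3 + 49/2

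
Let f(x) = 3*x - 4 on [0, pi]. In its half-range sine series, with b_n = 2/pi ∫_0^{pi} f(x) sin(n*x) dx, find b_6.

b_6 = 2/pi ∫_0^{pi} (3*x - 4) sin(6*x) dx.
Integrating by parts (boundary term plus one more integral), an antiderivative of (3*x - 4) sin(6*x) is -x*cos(6*x)/2 + sin(6*x)/12 + 2*cos(6*x)/3; evaluating from 0 to pi: ∫_{0}^{pi} (3*x - 4) sin(6*x) dx = (2/3 - pi/2) - (2/3) = -pi/2.
Hence b_6 = (2/pi)·(-pi/2) = -1.

-1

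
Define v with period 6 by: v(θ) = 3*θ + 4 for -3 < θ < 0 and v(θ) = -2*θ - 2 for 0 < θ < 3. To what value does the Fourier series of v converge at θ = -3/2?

v is continuous at θ = -3/2 with value -1/2, so the series converges to -1/2 there.

-1/2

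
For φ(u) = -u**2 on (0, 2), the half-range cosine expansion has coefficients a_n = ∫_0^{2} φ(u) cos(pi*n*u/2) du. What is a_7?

a_7 = ∫_0^{2} (-u**2) cos(7*pi*u/2) du.
Integrating by parts twice (tabular method), an antiderivative of (-u**2) cos(7*pi*u/2) is -2*u**2*sin(7*pi*u/2)/(7*pi) - 8*u*cos(7*pi*u/2)/(49*pi**2) + 16*sin(7*pi*u/2)/(343*pi**3); evaluating from 0 to 2: ∫_{0}^{2} (-u**2) cos(7*pi*u/2) du = (16/(49*pi**2)) - (0) = 16/(49*pi**2).
Hence a_7 = 16/(49*pi**2).

16/(49*pi**2)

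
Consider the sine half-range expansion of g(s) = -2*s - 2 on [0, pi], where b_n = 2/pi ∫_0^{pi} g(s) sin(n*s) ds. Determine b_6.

b_6 = 2/pi ∫_0^{pi} (-2*s - 2) sin(6*s) ds.
Integrating by parts (boundary term plus one more integral), an antiderivative of (-2*s - 2) sin(6*s) is s*cos(6*s)/3 - sin(6*s)/18 + cos(6*s)/3; evaluating from 0 to pi: ∫_{0}^{pi} (-2*s - 2) sin(6*s) ds = (1/3 + pi/3) - (1/3) = pi/3.
Hence b_6 = (2/pi)·(pi/3) = 2/3.

2/3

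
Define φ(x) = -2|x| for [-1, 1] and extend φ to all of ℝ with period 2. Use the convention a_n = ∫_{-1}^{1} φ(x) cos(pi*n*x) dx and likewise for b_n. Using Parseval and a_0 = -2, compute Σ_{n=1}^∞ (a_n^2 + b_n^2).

Parseval: a_0^2/2 + Σ_{n≥1} (a_n^2+b_n^2) = ∫_{-1}^{1} φ(x)^2 dx = 8/3.
Subtract a_0^2/2 = 2: Σ (a_n^2+b_n^2) = 2/3.

2/3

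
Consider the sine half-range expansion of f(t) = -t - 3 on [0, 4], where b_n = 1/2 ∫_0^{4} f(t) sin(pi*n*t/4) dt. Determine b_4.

2/pi

b_4 = 1/2 ∫_0^{4} (-t - 3) sin(pi*t) dt.
Integrating by parts (boundary term plus one more integral), an antiderivative of (-t - 3) sin(pi*t) is t*cos(pi*t)/pi - sin(pi*t)/pi**2 + 3*cos(pi*t)/pi; evaluating from 0 to 4: ∫_{0}^{4} (-t - 3) sin(pi*t) dt = (7/pi) - (3/pi) = 4/pi.
Hence b_4 = (1/2)·(4/pi) = 2/pi.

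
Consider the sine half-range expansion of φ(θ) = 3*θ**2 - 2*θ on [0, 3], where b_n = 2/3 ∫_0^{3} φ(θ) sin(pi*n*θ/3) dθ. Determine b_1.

-216/pi**3 + 42/pi

b_1 = 2/3 ∫_0^{3} (3*θ**2 - 2*θ) sin(pi*θ/3) dθ.
Integrating by parts twice (tabular method), an antiderivative of (3*θ**2 - 2*θ) sin(pi*θ/3) is -9*θ**2*cos(pi*θ/3)/pi + 54*θ*sin(pi*θ/3)/pi**2 + 6*θ*cos(pi*θ/3)/pi - 18*sin(pi*θ/3)/pi**2 + 162*cos(pi*θ/3)/pi**3; evaluating from 0 to 3: ∫_{0}^{3} (3*θ**2 - 2*θ) sin(pi*θ/3) dθ = (-162/pi**3 + 63/pi) - (162/pi**3) = -324/pi**3 + 63/pi.
Hence b_1 = (2/3)·(-324/pi**3 + 63/pi) = -216/pi**3 + 42/pi.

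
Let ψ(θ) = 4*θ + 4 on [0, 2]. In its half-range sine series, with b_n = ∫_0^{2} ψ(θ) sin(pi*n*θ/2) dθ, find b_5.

b_5 = ∫_0^{2} (4*θ + 4) sin(5*pi*θ/2) dθ.
Integrating by parts (boundary term plus one more integral), an antiderivative of (4*θ + 4) sin(5*pi*θ/2) is -8*θ*cos(5*pi*θ/2)/(5*pi) + 16*sin(5*pi*θ/2)/(25*pi**2) - 8*cos(5*pi*θ/2)/(5*pi); evaluating from 0 to 2: ∫_{0}^{2} (4*θ + 4) sin(5*pi*θ/2) dθ = (24/(5*pi)) - (-8/(5*pi)) = 32/(5*pi).
Hence b_5 = 32/(5*pi).

32/(5*pi)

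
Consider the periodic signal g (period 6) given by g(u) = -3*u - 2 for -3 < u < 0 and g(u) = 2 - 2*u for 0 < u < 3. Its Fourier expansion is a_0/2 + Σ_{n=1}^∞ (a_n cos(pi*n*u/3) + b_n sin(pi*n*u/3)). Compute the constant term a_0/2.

a_0 = 1/3 ∫_{-3}^{3} g(u) du = 1/3 · (9/2) = 3/2.
So the constant term a_0/2 = 3/4.

3/4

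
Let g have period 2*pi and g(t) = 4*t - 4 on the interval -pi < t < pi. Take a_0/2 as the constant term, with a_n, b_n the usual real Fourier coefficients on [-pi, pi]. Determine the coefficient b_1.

8

b_1 = 1/pi ∫_{-pi}^{pi} g(t) sin(t) dt.
Integrating by parts (boundary term plus one more integral), an antiderivative of (4*t - 4) sin(t) is -4*t*cos(t) + 4*sin(t) + 4*cos(t); evaluating from -pi to pi: ∫_{-pi}^{pi} (4*t - 4) sin(t) dt = (-4 + 4*pi) - (-4*pi - 4) = 8*pi.
Hence b_1 = (1/pi)·(8*pi) = 8.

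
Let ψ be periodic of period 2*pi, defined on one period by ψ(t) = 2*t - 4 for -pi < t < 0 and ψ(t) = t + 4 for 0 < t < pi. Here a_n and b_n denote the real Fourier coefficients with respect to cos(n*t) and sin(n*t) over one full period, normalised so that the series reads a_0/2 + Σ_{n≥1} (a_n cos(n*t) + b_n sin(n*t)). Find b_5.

b_5 = 1/pi ∫_{-pi}^{pi} ψ(t) sin(5*t) dt.
Split the integral at the breakpoints.
Integrating by parts (boundary term plus one more integral), an antiderivative of (2*t - 4) sin(5*t) is -2*t*cos(5*t)/5 + 2*sin(5*t)/25 + 4*cos(5*t)/5; evaluating from -pi to 0: ∫_{-pi}^{0} (2*t - 4) sin(5*t) dt = (4/5) - (-2*pi/5 - 4/5) = 2*pi/5 + 8/5.
Integrating by parts (boundary term plus one more integral), an antiderivative of (t + 4) sin(5*t) is -t*cos(5*t)/5 + sin(5*t)/25 - 4*cos(5*t)/5; evaluating from 0 to pi: ∫_{0}^{pi} (t + 4) sin(5*t) dt = (pi/5 + 4/5) - (-4/5) = pi/5 + 8/5.
Summing the pieces and multiplying by (1/pi) gives b_5 = (3*pi + 16)/(5*pi).

(3*pi + 16)/(5*pi)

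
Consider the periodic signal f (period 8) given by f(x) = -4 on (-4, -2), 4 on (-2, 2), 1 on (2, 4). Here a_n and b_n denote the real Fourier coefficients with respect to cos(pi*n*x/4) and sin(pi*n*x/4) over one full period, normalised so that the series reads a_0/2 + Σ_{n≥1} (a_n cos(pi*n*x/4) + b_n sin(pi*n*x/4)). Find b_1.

5/pi

b_1 = 1/4 ∫_{-4}^{4} f(x) sin(pi*x/4) dx.
Split the integral at the breakpoints.
Directly, an antiderivative of (-4) sin(pi*x/4) is 16*cos(pi*x/4)/pi; evaluating from -4 to -2: ∫_{-4}^{-2} (-4) sin(pi*x/4) dx = (0) - (-16/pi) = 16/pi.
Directly, an antiderivative of (4) sin(pi*x/4) is -16*cos(pi*x/4)/pi; evaluating from -2 to 2: ∫_{-2}^{2} (4) sin(pi*x/4) dx = (0) - (0) = 0.
Directly, an antiderivative of (1) sin(pi*x/4) is -4*cos(pi*x/4)/pi; evaluating from 2 to 4: ∫_{2}^{4} (1) sin(pi*x/4) dx = (4/pi) - (0) = 4/pi.
Summing the pieces and multiplying by (1/4) gives b_1 = 5/pi.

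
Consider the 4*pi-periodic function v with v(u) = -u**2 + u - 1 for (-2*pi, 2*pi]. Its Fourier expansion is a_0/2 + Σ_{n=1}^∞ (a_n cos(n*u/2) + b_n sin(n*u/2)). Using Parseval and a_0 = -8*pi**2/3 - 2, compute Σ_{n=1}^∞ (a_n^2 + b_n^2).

8*pi**2*(15 + 16*pi**2)/45

Parseval: a_0^2/2 + Σ_{n≥1} (a_n^2+b_n^2) = (1/(2*pi)) ∫_{-2*pi}^{2*pi} v(u)^2 du = 2 + 8*pi**2 + 32*pi**4/5.
Subtract a_0^2/2 = 2*(3 + 4*pi**2)**2/9: Σ (a_n^2+b_n^2) = 8*pi**2*(15 + 16*pi**2)/45.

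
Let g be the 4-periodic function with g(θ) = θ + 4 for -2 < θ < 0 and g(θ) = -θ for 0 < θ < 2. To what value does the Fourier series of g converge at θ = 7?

θ = 7 differs from θ = -1 by 2 full period(s), and the series is 4-periodic.
g is continuous at θ = -1 with value 3, so the series converges to 3 there.

3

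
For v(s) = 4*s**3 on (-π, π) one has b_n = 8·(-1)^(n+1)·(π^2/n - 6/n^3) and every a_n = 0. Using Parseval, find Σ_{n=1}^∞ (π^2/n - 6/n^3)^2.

Parseval: Σ b_n^2 = (1/π) ∫_{-π}^{π} v(s)^2 ds = 32*pi**6/7.
b_n^2 = 64·(π^2/n - 6/n^3)^2, so the sum equals (32*pi**6/7)/64 = pi**6/14.

pi**6/14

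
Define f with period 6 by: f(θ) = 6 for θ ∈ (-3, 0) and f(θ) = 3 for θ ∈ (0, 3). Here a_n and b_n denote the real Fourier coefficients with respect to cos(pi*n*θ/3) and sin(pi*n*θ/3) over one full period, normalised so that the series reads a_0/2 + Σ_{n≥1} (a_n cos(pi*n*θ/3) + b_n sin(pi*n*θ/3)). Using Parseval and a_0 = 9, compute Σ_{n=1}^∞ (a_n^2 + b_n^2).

9/2

Parseval: a_0^2/2 + Σ_{n≥1} (a_n^2+b_n^2) = 1/3 ∫_{-3}^{3} f(θ)^2 dθ = 45.
Subtract a_0^2/2 = 81/2: Σ (a_n^2+b_n^2) = 9/2.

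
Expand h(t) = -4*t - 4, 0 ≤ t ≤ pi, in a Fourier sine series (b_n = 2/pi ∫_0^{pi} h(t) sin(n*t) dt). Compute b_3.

8*(-pi - 2)/(3*pi)

b_3 = 2/pi ∫_0^{pi} (-4*t - 4) sin(3*t) dt.
Integrating by parts (boundary term plus one more integral), an antiderivative of (-4*t - 4) sin(3*t) is 4*t*cos(3*t)/3 - 4*sin(3*t)/9 + 4*cos(3*t)/3; evaluating from 0 to pi: ∫_{0}^{pi} (-4*t - 4) sin(3*t) dt = (-4*pi/3 - 4/3) - (4/3) = -4*pi/3 - 8/3.
Hence b_3 = (2/pi)·(-4*pi/3 - 8/3) = 8*(-pi - 2)/(3*pi).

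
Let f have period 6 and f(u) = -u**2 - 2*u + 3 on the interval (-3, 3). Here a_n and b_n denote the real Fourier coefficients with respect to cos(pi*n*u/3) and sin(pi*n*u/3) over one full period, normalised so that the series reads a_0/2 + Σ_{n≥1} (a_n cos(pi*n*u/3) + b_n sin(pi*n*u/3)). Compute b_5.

-12/(5*pi)

b_5 = 1/3 ∫_{-3}^{3} f(u) sin(5*pi*u/3) du.
Integrating by parts twice (tabular method), an antiderivative of (-u**2 - 2*u + 3) sin(5*pi*u/3) is 3*u**2*cos(5*pi*u/3)/(5*pi) - 18*u*sin(5*pi*u/3)/(25*pi**2) + 6*u*cos(5*pi*u/3)/(5*pi) - 18*sin(5*pi*u/3)/(25*pi**2) - 9*cos(5*pi*u/3)/(5*pi) - 54*cos(5*pi*u/3)/(125*pi**3); evaluating from -3 to 3: ∫_{-3}^{3} (-u**2 - 2*u + 3) sin(5*pi*u/3) du = (18*(3 - 50*pi**2)/(125*pi**3)) - (54/(125*pi**3)) = -36/(5*pi).
Hence b_5 = (1/3)·(-36/(5*pi)) = -12/(5*pi).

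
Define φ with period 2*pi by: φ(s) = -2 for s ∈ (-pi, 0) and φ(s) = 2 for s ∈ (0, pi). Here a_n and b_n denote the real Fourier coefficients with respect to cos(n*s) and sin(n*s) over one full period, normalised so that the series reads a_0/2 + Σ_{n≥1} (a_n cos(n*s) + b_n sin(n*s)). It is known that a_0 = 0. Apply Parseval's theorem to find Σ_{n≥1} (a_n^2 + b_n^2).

Parseval: a_0^2/2 + Σ_{n≥1} (a_n^2+b_n^2) = 1/pi ∫_{-pi}^{pi} φ(s)^2 ds = 8.
Subtract a_0^2/2 = 0: Σ (a_n^2+b_n^2) = 8.

8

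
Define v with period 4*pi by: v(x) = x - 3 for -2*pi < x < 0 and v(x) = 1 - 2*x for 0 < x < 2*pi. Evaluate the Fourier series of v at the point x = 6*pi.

-3*pi - 1

x = 6*pi differs from x = 2*pi by 1 full period(s), and the series is 4*pi-periodic.
At x = 2*pi the one-sided limits are v(2*pi^-) = 1 - 4*pi and v(2*pi^+) = -2*pi - 3.
By Dirichlet's theorem the series converges to their average, [(1 - 4*pi) + (-2*pi - 3)]/2 = -3*pi - 1.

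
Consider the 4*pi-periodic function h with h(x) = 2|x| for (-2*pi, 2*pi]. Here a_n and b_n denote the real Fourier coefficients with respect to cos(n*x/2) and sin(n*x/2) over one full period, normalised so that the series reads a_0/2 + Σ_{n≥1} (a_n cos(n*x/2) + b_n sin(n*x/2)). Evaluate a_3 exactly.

-16/(9*pi)

a_3 = (1/(2*pi)) ∫_{-2*pi}^{2*pi} h(x) cos(3*x/2) dx.
h is even and cos(3*x/2) is even, so the integrand is even and a_3 = 1/pi ∫_0^{2*pi} h(x) cos(3*x/2) dx.
Integrating by parts (boundary term plus one more integral), an antiderivative of (2*x) cos(3*x/2) is 4*x*sin(3*x/2)/3 + 8*cos(3*x/2)/9; evaluating from 0 to 2*pi: ∫_{0}^{2*pi} (2*x) cos(3*x/2) dx = (-8/9) - (8/9) = -16/9.
Hence a_3 = (1/pi)·(-16/9) = -16/(9*pi).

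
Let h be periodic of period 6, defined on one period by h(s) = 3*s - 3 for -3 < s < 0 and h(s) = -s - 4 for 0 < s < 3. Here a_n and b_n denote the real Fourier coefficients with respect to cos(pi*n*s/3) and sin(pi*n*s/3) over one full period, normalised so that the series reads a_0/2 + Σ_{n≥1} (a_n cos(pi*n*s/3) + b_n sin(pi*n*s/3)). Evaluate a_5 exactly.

24/(25*pi**2)

a_5 = 1/3 ∫_{-3}^{3} h(s) cos(5*pi*s/3) ds.
Split the integral at the breakpoints.
Integrating by parts (boundary term plus one more integral), an antiderivative of (3*s - 3) cos(5*pi*s/3) is 9*s*sin(5*pi*s/3)/(5*pi) - 9*sin(5*pi*s/3)/(5*pi) + 27*cos(5*pi*s/3)/(25*pi**2); evaluating from -3 to 0: ∫_{-3}^{0} (3*s - 3) cos(5*pi*s/3) ds = (27/(25*pi**2)) - (-27/(25*pi**2)) = 54/(25*pi**2).
Integrating by parts (boundary term plus one more integral), an antiderivative of (-s - 4) cos(5*pi*s/3) is -3*s*sin(5*pi*s/3)/(5*pi) - 12*sin(5*pi*s/3)/(5*pi) - 9*cos(5*pi*s/3)/(25*pi**2); evaluating from 0 to 3: ∫_{0}^{3} (-s - 4) cos(5*pi*s/3) ds = (9/(25*pi**2)) - (-9/(25*pi**2)) = 18/(25*pi**2).
Summing the pieces and multiplying by (1/3) gives a_5 = 24/(25*pi**2).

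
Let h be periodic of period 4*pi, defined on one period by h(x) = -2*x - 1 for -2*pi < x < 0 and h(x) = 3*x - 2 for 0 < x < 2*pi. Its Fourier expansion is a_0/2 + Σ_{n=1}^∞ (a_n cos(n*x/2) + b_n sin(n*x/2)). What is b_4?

b_4 = (1/(2*pi)) ∫_{-2*pi}^{2*pi} h(x) sin(2*x) dx.
Split the integral at the breakpoints.
Integrating by parts (boundary term plus one more integral), an antiderivative of (-2*x - 1) sin(2*x) is x*cos(2*x) - sin(2*x)/2 + cos(2*x)/2; evaluating from -2*pi to 0: ∫_{-2*pi}^{0} (-2*x - 1) sin(2*x) dx = (1/2) - (1/2 - 2*pi) = 2*pi.
Integrating by parts (boundary term plus one more integral), an antiderivative of (3*x - 2) sin(2*x) is -3*x*cos(2*x)/2 + 3*sin(2*x)/4 + cos(2*x); evaluating from 0 to 2*pi: ∫_{0}^{2*pi} (3*x - 2) sin(2*x) dx = (1 - 3*pi) - (1) = -3*pi.
Summing the pieces and multiplying by (1/(2*pi)) gives b_4 = -1/2.

-1/2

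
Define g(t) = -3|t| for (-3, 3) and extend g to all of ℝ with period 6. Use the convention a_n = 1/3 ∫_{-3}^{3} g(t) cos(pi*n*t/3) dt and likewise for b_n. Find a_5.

a_5 = 1/3 ∫_{-3}^{3} g(t) cos(5*pi*t/3) dt.
g is even and cos(5*pi*t/3) is even, so the integrand is even and a_5 = 2/3 ∫_0^{3} g(t) cos(5*pi*t/3) dt.
Integrating by parts (boundary term plus one more integral), an antiderivative of (-3*t) cos(5*pi*t/3) is -9*t*sin(5*pi*t/3)/(5*pi) - 27*cos(5*pi*t/3)/(25*pi**2); evaluating from 0 to 3: ∫_{0}^{3} (-3*t) cos(5*pi*t/3) dt = (27/(25*pi**2)) - (-27/(25*pi**2)) = 54/(25*pi**2).
Hence a_5 = (2/3)·(54/(25*pi**2)) = 36/(25*pi**2).

36/(25*pi**2)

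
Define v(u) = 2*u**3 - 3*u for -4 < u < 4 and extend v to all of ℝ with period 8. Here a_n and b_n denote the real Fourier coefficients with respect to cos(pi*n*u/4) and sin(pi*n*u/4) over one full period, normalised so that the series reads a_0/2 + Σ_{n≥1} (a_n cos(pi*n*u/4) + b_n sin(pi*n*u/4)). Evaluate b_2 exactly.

b_2 = 1/4 ∫_{-4}^{4} v(u) sin(pi*u/2) du.
v is odd and sin(pi*u/2) is odd, so the integrand is even and b_2 = 1/2 ∫_0^{4} v(u) sin(pi*u/2) du.
Integrating by parts three times (tabular method), an antiderivative of (2*u**3 - 3*u) sin(pi*u/2) is -4*u**3*cos(pi*u/2)/pi + 24*u**2*sin(pi*u/2)/pi**2 + 6*u*cos(pi*u/2)/pi + 96*u*cos(pi*u/2)/pi**3 - 192*sin(pi*u/2)/pi**4 - 12*sin(pi*u/2)/pi**2; evaluating from 0 to 4: ∫_{0}^{4} (2*u**3 - 3*u) sin(pi*u/2) du = (-232/pi + 384/pi**3) - (0) = -232/pi + 384/pi**3.
Hence b_2 = (1/2)·(-232/pi + 384/pi**3) = -116/pi + 192/pi**3.

-116/pi + 192/pi**3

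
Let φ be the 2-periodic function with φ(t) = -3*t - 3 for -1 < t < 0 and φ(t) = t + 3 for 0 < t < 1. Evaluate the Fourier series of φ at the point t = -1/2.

-3/2

φ is continuous at t = -1/2 with value -3/2, so the series converges to -3/2 there.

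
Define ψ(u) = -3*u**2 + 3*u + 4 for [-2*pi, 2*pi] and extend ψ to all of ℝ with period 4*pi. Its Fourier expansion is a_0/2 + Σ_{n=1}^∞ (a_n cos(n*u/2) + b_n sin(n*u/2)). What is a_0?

8 - 8*pi**2

a_0 = (1/(2*pi)) ∫_{-2*pi}^{2*pi} ψ(u) du = (1/(2*pi)) · (16*pi*(1 - pi**2)) = 8 - 8*pi**2.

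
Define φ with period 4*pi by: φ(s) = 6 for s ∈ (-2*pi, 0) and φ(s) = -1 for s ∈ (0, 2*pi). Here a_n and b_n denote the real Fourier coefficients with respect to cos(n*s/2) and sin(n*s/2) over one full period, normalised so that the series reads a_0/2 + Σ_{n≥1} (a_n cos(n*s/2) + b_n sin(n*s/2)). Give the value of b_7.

-2/pi

b_7 = (1/(2*pi)) ∫_{-2*pi}^{2*pi} φ(s) sin(7*s/2) ds.
Split the integral at the breakpoints.
Directly, an antiderivative of (6) sin(7*s/2) is -12*cos(7*s/2)/7; evaluating from -2*pi to 0: ∫_{-2*pi}^{0} (6) sin(7*s/2) ds = (-12/7) - (12/7) = -24/7.
Directly, an antiderivative of (-1) sin(7*s/2) is 2*cos(7*s/2)/7; evaluating from 0 to 2*pi: ∫_{0}^{2*pi} (-1) sin(7*s/2) ds = (-2/7) - (2/7) = -4/7.
Summing the pieces and multiplying by (1/(2*pi)) gives b_7 = -2/pi.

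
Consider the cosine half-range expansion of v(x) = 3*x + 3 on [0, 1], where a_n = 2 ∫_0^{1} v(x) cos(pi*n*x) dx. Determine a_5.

-12/(25*pi**2)

a_5 = 2 ∫_0^{1} (3*x + 3) cos(5*pi*x) dx.
Integrating by parts (boundary term plus one more integral), an antiderivative of (3*x + 3) cos(5*pi*x) is 3*x*sin(5*pi*x)/(5*pi) + 3*sin(5*pi*x)/(5*pi) + 3*cos(5*pi*x)/(25*pi**2); evaluating from 0 to 1: ∫_{0}^{1} (3*x + 3) cos(5*pi*x) dx = (-3/(25*pi**2)) - (3/(25*pi**2)) = -6/(25*pi**2).
Hence a_5 = 2·(-6/(25*pi**2)) = -12/(25*pi**2).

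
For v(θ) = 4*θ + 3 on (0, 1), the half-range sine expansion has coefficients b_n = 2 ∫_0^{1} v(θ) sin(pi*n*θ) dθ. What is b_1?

b_1 = 2 ∫_0^{1} (4*θ + 3) sin(pi*θ) dθ.
Integrating by parts (boundary term plus one more integral), an antiderivative of (4*θ + 3) sin(pi*θ) is -4*θ*cos(pi*θ)/pi + 4*sin(pi*θ)/pi**2 - 3*cos(pi*θ)/pi; evaluating from 0 to 1: ∫_{0}^{1} (4*θ + 3) sin(pi*θ) dθ = (7/pi) - (-3/pi) = 10/pi.
Hence b_1 = 2·(10/pi) = 20/pi.

20/pi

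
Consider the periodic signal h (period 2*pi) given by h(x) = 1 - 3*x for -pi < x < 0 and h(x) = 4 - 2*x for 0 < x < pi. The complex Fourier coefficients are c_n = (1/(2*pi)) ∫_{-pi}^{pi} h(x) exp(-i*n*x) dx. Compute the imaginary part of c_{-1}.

Since h is real-valued, Im(c_{-1}) = -(1/(2*pi)) ∫_{-pi}^{pi} h(x) sin(-x) dx = b_{1}/2.
Split the integral at the breakpoints.
Integrating by parts (boundary term plus one more integral), an antiderivative of (1 - 3*x) sin(-x) is -3*x*cos(x) + 3*sin(x) + cos(x); evaluating from -pi to 0: ∫_{-pi}^{0} (1 - 3*x) sin(-x) dx = (1) - (-3*pi - 1) = 2 + 3*pi.
Integrating by parts (boundary term plus one more integral), an antiderivative of (4 - 2*x) sin(-x) is -2*x*cos(x) + 2*sin(x) + 4*cos(x); evaluating from 0 to pi: ∫_{0}^{pi} (4 - 2*x) sin(-x) dx = (-4 + 2*pi) - (4) = -8 + 2*pi.
So ∫_{-pi}^{pi} h(x) sin(-x) dx = -6 + 5*pi.
Hence Im(c_{-1}) = (-1/(2*pi))·(-6 + 5*pi) = -5/2 + 3/pi.

-5/2 + 3/pi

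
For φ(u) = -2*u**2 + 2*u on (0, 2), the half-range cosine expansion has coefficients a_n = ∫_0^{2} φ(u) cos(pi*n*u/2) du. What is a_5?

16/(25*pi**2)

a_5 = ∫_0^{2} (-2*u**2 + 2*u) cos(5*pi*u/2) du.
Integrating by parts twice (tabular method), an antiderivative of (-2*u**2 + 2*u) cos(5*pi*u/2) is -4*u**2*sin(5*pi*u/2)/(5*pi) + 4*u*sin(5*pi*u/2)/(5*pi) - 16*u*cos(5*pi*u/2)/(25*pi**2) + 32*sin(5*pi*u/2)/(125*pi**3) + 8*cos(5*pi*u/2)/(25*pi**2); evaluating from 0 to 2: ∫_{0}^{2} (-2*u**2 + 2*u) cos(5*pi*u/2) du = (24/(25*pi**2)) - (8/(25*pi**2)) = 16/(25*pi**2).
Hence a_5 = 16/(25*pi**2).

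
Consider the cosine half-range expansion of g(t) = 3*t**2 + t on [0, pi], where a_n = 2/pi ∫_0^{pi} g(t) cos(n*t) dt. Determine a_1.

-12 - 4/pi

a_1 = 2/pi ∫_0^{pi} (3*t**2 + t) cos(t) dt.
Integrating by parts twice (tabular method), an antiderivative of (3*t**2 + t) cos(t) is 3*t**2*sin(t) + t*sin(t) + 6*t*cos(t) - 6*sin(t) + cos(t); evaluating from 0 to pi: ∫_{0}^{pi} (3*t**2 + t) cos(t) dt = (-6*pi - 1) - (1) = -6*pi - 2.
Hence a_1 = (2/pi)·(-6*pi - 2) = -12 - 4/pi.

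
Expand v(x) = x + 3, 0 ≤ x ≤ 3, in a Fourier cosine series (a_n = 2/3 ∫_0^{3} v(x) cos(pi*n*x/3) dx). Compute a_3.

-4/(3*pi**2)

a_3 = 2/3 ∫_0^{3} (x + 3) cos(pi*x) dx.
Integrating by parts (boundary term plus one more integral), an antiderivative of (x + 3) cos(pi*x) is x*sin(pi*x)/pi + 3*sin(pi*x)/pi + cos(pi*x)/pi**2; evaluating from 0 to 3: ∫_{0}^{3} (x + 3) cos(pi*x) dx = (-1/pi**2) - (pi**(-2)) = -2/pi**2.
Hence a_3 = (2/3)·(-2/pi**2) = -4/(3*pi**2).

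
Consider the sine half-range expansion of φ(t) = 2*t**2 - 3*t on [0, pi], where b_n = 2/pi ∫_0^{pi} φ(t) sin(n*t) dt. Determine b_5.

b_5 = 2/pi ∫_0^{pi} (2*t**2 - 3*t) sin(5*t) dt.
Integrating by parts twice (tabular method), an antiderivative of (2*t**2 - 3*t) sin(5*t) is -2*t**2*cos(5*t)/5 + 4*t*sin(5*t)/25 + 3*t*cos(5*t)/5 - 3*sin(5*t)/25 + 4*cos(5*t)/125; evaluating from 0 to pi: ∫_{0}^{pi} (2*t**2 - 3*t) sin(5*t) dt = (-3*pi/5 - 4/125 + 2*pi**2/5) - (4/125) = -3*pi/5 - 8/125 + 2*pi**2/5.
Hence b_5 = (2/pi)·(-3*pi/5 - 8/125 + 2*pi**2/5) = 2*(-75*pi - 8 + 50*pi**2)/(125*pi).

2*(-75*pi - 8 + 50*pi**2)/(125*pi)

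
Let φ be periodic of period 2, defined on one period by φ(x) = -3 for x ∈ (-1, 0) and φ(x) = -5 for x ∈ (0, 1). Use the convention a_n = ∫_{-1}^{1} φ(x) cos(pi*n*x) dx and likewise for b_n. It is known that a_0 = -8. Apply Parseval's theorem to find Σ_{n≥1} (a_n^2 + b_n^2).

Parseval: a_0^2/2 + Σ_{n≥1} (a_n^2+b_n^2) = ∫_{-1}^{1} φ(x)^2 dx = 34.
Subtract a_0^2/2 = 32: Σ (a_n^2+b_n^2) = 2.

2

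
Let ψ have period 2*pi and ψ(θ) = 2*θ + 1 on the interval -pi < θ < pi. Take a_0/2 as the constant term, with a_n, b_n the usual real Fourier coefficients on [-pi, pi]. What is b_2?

b_2 = 1/pi ∫_{-pi}^{pi} ψ(θ) sin(2*θ) dθ.
Integrating by parts (boundary term plus one more integral), an antiderivative of (2*θ + 1) sin(2*θ) is -θ*cos(2*θ) + sin(2*θ)/2 - cos(2*θ)/2; evaluating from -pi to pi: ∫_{-pi}^{pi} (2*θ + 1) sin(2*θ) dθ = (-pi - 1/2) - (-1/2 + pi) = -2*pi.
Hence b_2 = (1/pi)·(-2*pi) = -2.

-2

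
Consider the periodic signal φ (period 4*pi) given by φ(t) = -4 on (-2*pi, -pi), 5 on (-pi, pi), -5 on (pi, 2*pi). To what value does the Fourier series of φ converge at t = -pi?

At t = -pi the one-sided limits are φ(-pi^-) = -4 and φ(-pi^+) = 5.
By Dirichlet's theorem the series converges to their average, [(-4) + (5)]/2 = 1/2.

1/2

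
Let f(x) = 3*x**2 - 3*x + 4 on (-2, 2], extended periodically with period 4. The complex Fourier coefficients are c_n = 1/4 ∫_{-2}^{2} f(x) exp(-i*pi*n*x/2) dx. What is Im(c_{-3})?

-2/pi

Since f is real-valued, Im(c_{-3}) = -1/4 ∫_{-2}^{2} f(x) sin(-3*pi*x/2) dx = b_{3}/2.
Integrating by parts twice (tabular method), an antiderivative of (3*x**2 - 3*x + 4) sin(-3*pi*x/2) is 2*x**2*cos(3*pi*x/2)/pi - 8*x*sin(3*pi*x/2)/(3*pi**2) - 2*x*cos(3*pi*x/2)/pi + 4*sin(3*pi*x/2)/(3*pi**2) - 16*cos(3*pi*x/2)/(9*pi**3) + 8*cos(3*pi*x/2)/(3*pi); evaluating from -2 to 2: ∫_{-2}^{2} (3*x**2 - 3*x + 4) sin(-3*pi*x/2) dx = (4*(4 - 15*pi**2)/(9*pi**3)) - (4*(4 - 33*pi**2)/(9*pi**3)) = 8/pi.
Hence Im(c_{-3}) = (-1/4)·(8/pi) = -2/pi.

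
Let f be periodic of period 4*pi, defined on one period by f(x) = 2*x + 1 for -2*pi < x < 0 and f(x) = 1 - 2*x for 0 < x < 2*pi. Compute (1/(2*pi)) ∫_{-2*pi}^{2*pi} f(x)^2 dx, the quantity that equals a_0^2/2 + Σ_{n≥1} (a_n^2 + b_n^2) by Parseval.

(1/(2*pi)) ∫_{-2*pi}^{2*pi} f(x)^2 dx = (1/(2*pi)) · (4*pi*(-12*pi + 3 + 16*pi**2)/3) = -8*pi + 2 + 32*pi**2/3.

-8*pi + 2 + 32*pi**2/3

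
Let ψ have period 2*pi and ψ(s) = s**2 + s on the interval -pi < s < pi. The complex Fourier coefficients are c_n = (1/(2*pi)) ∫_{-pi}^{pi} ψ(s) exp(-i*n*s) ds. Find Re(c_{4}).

1/8

Since ψ is real-valued, Re(c_{4}) = (1/(2*pi)) ∫_{-pi}^{pi} ψ(s) cos(4*s) ds = a_{4}/2.
Integrating by parts twice (tabular method), an antiderivative of (s**2 + s) cos(4*s) is s**2*sin(4*s)/4 + s*sin(4*s)/4 + s*cos(4*s)/8 - sin(4*s)/32 + cos(4*s)/16; evaluating from -pi to pi: ∫_{-pi}^{pi} (s**2 + s) cos(4*s) ds = (1/16 + pi/8) - (1/16 - pi/8) = pi/4.
Hence Re(c_{4}) = (1/(2*pi))·(pi/4) = 1/8.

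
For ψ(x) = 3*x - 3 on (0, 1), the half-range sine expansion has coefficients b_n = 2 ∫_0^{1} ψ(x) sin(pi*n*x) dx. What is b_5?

-6/(5*pi)

b_5 = 2 ∫_0^{1} (3*x - 3) sin(5*pi*x) dx.
Integrating by parts (boundary term plus one more integral), an antiderivative of (3*x - 3) sin(5*pi*x) is -3*x*cos(5*pi*x)/(5*pi) + 3*sin(5*pi*x)/(25*pi**2) + 3*cos(5*pi*x)/(5*pi); evaluating from 0 to 1: ∫_{0}^{1} (3*x - 3) sin(5*pi*x) dx = (0) - (3/(5*pi)) = -3/(5*pi).
Hence b_5 = 2·(-3/(5*pi)) = -6/(5*pi).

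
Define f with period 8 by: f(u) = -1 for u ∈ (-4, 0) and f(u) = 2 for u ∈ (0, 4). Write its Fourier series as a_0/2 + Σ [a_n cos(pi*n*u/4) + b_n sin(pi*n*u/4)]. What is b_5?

6/(5*pi)

b_5 = 1/4 ∫_{-4}^{4} f(u) sin(5*pi*u/4) du.
Split the integral at the breakpoints.
Directly, an antiderivative of (-1) sin(5*pi*u/4) is 4*cos(5*pi*u/4)/(5*pi); evaluating from -4 to 0: ∫_{-4}^{0} (-1) sin(5*pi*u/4) du = (4/(5*pi)) - (-4/(5*pi)) = 8/(5*pi).
Directly, an antiderivative of (2) sin(5*pi*u/4) is -8*cos(5*pi*u/4)/(5*pi); evaluating from 0 to 4: ∫_{0}^{4} (2) sin(5*pi*u/4) du = (8/(5*pi)) - (-8/(5*pi)) = 16/(5*pi).
Summing the pieces and multiplying by (1/4) gives b_5 = 6/(5*pi).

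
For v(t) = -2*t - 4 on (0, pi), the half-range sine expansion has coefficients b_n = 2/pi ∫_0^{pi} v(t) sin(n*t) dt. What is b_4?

1

b_4 = 2/pi ∫_0^{pi} (-2*t - 4) sin(4*t) dt.
Integrating by parts (boundary term plus one more integral), an antiderivative of (-2*t - 4) sin(4*t) is t*cos(4*t)/2 - sin(4*t)/8 + cos(4*t); evaluating from 0 to pi: ∫_{0}^{pi} (-2*t - 4) sin(4*t) dt = (1 + pi/2) - (1) = pi/2.
Hence b_4 = (2/pi)·(pi/2) = 1.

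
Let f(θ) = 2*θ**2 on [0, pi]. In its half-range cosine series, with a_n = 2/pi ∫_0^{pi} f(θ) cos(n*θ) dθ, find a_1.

a_1 = 2/pi ∫_0^{pi} (2*θ**2) cos(θ) dθ.
Integrating by parts twice (tabular method), an antiderivative of (2*θ**2) cos(θ) is 2*θ**2*sin(θ) + 4*θ*cos(θ) - 4*sin(θ); evaluating from 0 to pi: ∫_{0}^{pi} (2*θ**2) cos(θ) dθ = (-4*pi) - (0) = -4*pi.
Hence a_1 = (2/pi)·(-4*pi) = -8.

-8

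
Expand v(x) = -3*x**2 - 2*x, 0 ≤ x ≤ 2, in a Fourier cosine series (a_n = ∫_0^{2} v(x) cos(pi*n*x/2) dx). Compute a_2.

-12/pi**2

a_2 = ∫_0^{2} (-3*x**2 - 2*x) cos(pi*x) dx.
Integrating by parts twice (tabular method), an antiderivative of (-3*x**2 - 2*x) cos(pi*x) is -3*x**2*sin(pi*x)/pi - 2*x*sin(pi*x)/pi - 6*x*cos(pi*x)/pi**2 + 6*sin(pi*x)/pi**3 - 2*cos(pi*x)/pi**2; evaluating from 0 to 2: ∫_{0}^{2} (-3*x**2 - 2*x) cos(pi*x) dx = (-14/pi**2) - (-2/pi**2) = -12/pi**2.
Hence a_2 = -12/pi**2.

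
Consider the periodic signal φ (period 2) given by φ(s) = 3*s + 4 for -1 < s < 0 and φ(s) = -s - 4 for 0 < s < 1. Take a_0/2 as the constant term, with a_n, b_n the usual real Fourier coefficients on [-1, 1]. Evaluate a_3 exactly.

a_3 = ∫_{-1}^{1} φ(s) cos(3*pi*s) ds.
Split the integral at the breakpoints.
Integrating by parts (boundary term plus one more integral), an antiderivative of (3*s + 4) cos(3*pi*s) is s*sin(3*pi*s)/pi + 4*sin(3*pi*s)/(3*pi) + cos(3*pi*s)/(3*pi**2); evaluating from -1 to 0: ∫_{-1}^{0} (3*s + 4) cos(3*pi*s) ds = (1/(3*pi**2)) - (-1/(3*pi**2)) = 2/(3*pi**2).
Integrating by parts (boundary term plus one more integral), an antiderivative of (-s - 4) cos(3*pi*s) is -s*sin(3*pi*s)/(3*pi) - 4*sin(3*pi*s)/(3*pi) - cos(3*pi*s)/(9*pi**2); evaluating from 0 to 1: ∫_{0}^{1} (-s - 4) cos(3*pi*s) ds = (1/(9*pi**2)) - (-1/(9*pi**2)) = 2/(9*pi**2).
Summing the pieces gives a_3 = 8/(9*pi**2).

8/(9*pi**2)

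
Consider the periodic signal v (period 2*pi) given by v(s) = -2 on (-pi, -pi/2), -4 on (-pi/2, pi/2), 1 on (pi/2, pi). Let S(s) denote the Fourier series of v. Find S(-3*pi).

-1/2

s = -3*pi differs from s = pi by -2 full period(s), and the series is 2*pi-periodic.
At s = pi the one-sided limits are v(pi^-) = 1 and v(pi^+) = -2.
By Dirichlet's theorem the series converges to their average, [(1) + (-2)]/2 = -1/2.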